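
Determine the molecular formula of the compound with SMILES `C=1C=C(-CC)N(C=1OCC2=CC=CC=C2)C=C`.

C15H17NO

Heavy atoms from the SMILES: 15 C, 1 N, 1 O.
Implicit hydrogens by atom environment:
  7 × C (aromatic): 1 H each → 7
  3 × C: 2 H each → 6
  3 × C (aromatic): no H
  1 × C: 3 H
  1 × C: 1 H
  1 × N (aromatic): no H
  1 × O: no H
  Total hydrogens = 17.
Molecular formula: C15H17NO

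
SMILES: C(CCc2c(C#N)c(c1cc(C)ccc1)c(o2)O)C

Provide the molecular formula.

C16H17NO2

Heavy atoms from the SMILES: 16 C, 1 N, 2 O.
Implicit hydrogens by atom environment:
  6 × C (aromatic): no H
  4 × C (aromatic): 1 H each → 4
  3 × C: 2 H each → 6
  2 × C: 3 H each → 6
  1 × C: no H
  1 × N: no H
  1 × O: 1 H
  1 × O (aromatic): no H
  Total hydrogens = 17.
Molecular formula: C16H17NO2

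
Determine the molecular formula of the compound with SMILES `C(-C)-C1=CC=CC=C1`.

Heavy atoms from the SMILES: 8 C.
Implicit hydrogens by atom environment:
  5 × C (aromatic): 1 H each → 5
  1 × C: 3 H
  1 × C: 2 H
  1 × C (aromatic): no H
  Total hydrogens = 10.
Molecular formula: C8H10

C8H10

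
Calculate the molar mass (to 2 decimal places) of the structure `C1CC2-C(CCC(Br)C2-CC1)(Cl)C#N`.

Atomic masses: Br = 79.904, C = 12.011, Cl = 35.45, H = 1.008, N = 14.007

Molecular formula: C11H15BrClN.
M = 1×79.904 + 11×12.011 + 1×35.45 + 15×1.008 + 1×14.007 = 276.60 g/mol.

276.60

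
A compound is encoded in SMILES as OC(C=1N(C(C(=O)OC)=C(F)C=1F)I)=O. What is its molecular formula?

C7H4F2INO4

Heavy atoms from the SMILES: 7 C, 2 F, 1 I, 1 N, 4 O.
Implicit hydrogens by atom environment:
  4 × C (aromatic): no H
  3 × O: no H
  2 × C: no H
  2 × F: no H
  1 × C: 3 H
  1 × I: no H
  1 × N (aromatic): no H
  1 × O: 1 H
  Total hydrogens = 4.
Molecular formula: C7H4F2INO4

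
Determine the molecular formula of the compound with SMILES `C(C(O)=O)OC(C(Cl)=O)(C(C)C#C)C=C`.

Heavy atoms from the SMILES: 10 C, 1 Cl, 4 O.
Implicit hydrogens by atom environment:
  4 × C: no H
  3 × C: 1 H each → 3
  3 × O: no H
  2 × C: 2 H each → 4
  1 × C: 3 H
  1 × Cl: no H
  1 × O: 1 H
  Total hydrogens = 11.
Molecular formula: C10H11ClO4

C10H11ClO4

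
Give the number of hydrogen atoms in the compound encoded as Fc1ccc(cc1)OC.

Hydrogens are implicit in SMILES; fill each atom to its normal valence:
  4 × C (aromatic): 1 H each → 4
  2 × C (aromatic): no H
  1 × C: 3 H
  1 × F: no H
  1 × O: no H
  Total hydrogens = 7.

7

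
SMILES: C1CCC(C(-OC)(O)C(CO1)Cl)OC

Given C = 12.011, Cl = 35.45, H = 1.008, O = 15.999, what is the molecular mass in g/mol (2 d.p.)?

224.68

Molecular formula: C9H17ClO4.
M = 9×12.011 + 1×35.45 + 17×1.008 + 4×15.999 = 224.68 g/mol.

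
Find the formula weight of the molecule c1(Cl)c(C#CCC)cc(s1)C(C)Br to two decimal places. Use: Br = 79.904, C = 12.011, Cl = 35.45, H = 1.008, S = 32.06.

Molecular formula: C10H10BrClS.
M = 1×79.904 + 10×12.011 + 1×35.45 + 10×1.008 + 1×32.06 = 277.60 g/mol.

277.60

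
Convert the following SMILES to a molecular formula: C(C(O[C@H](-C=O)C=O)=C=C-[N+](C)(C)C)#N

C10H13N2O3+

Heavy atoms from the SMILES: 10 C, 2 N, 3 O.
Implicit hydrogens by atom environment:
  4 × C: 1 H each → 4
  3 × C: 3 H each → 9
  3 × C: no H
  3 × O: no H
  1 × N (charge +1): no H
  1 × N: no H
  Total hydrogens = 13.
Net charge +1.
Molecular formula: C10H13N2O3+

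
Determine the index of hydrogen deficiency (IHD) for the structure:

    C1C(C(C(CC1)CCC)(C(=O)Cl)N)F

Molecular formula from the SMILES: C10H17ClFNO.
DoU = (2C + 2 + N − H − X)/2 = (2·10 + 2 + 1 − 17 − 2)/2 = 4/2 = 2.
(Structurally: 1 ring(s) + 1 π bond(s) = 2.)

2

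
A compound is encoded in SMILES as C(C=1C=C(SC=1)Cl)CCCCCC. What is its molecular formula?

Heavy atoms from the SMILES: 11 C, 1 Cl, 1 S.
Implicit hydrogens by atom environment:
  6 × C: 2 H each → 12
  2 × C (aromatic): 1 H each → 2
  2 × C (aromatic): no H
  1 × C: 3 H
  1 × Cl: no H
  1 × S (aromatic): no H
  Total hydrogens = 17.
Molecular formula: C11H17ClS

C11H17ClS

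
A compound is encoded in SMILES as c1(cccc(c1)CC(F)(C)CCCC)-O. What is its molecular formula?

C13H19FO

Heavy atoms from the SMILES: 13 C, 1 F, 1 O.
Implicit hydrogens by atom environment:
  4 × C: 2 H each → 8
  4 × C (aromatic): 1 H each → 4
  2 × C: 3 H each → 6
  2 × C (aromatic): no H
  1 × C: no H
  1 × F: no H
  1 × O: 1 H
  Total hydrogens = 19.
Molecular formula: C13H19FO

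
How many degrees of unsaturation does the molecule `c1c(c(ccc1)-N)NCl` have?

Molecular formula from the SMILES: C6H7ClN2.
DoU = (2C + 2 + N − H − X)/2 = (2·6 + 2 + 2 − 7 − 1)/2 = 8/2 = 4.
(Structurally: 1 ring(s) + 3 π bond(s) = 4.)

4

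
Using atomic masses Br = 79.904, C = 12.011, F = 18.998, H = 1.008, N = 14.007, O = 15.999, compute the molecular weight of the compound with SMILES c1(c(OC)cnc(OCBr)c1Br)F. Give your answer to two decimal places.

Molecular formula: C7H6Br2FNO2.
M = 2×79.904 + 7×12.011 + 1×18.998 + 6×1.008 + 1×14.007 + 2×15.999 = 314.94 g/mol.

314.94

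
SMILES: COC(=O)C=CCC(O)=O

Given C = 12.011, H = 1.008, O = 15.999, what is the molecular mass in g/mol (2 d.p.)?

Molecular formula: C6H8O4.
M = 6×12.011 + 8×1.008 + 4×15.999 = 144.13 g/mol.

144.13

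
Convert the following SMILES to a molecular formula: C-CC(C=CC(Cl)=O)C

Heavy atoms from the SMILES: 7 C, 1 Cl, 1 O.
Implicit hydrogens by atom environment:
  3 × C: 1 H each → 3
  2 × C: 3 H each → 6
  1 × C: 2 H
  1 × C: no H
  1 × Cl: no H
  1 × O: no H
  Total hydrogens = 11.
Molecular formula: C7H11ClO

C7H11ClO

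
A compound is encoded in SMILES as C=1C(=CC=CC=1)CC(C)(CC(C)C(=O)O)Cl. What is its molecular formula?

C13H17ClO2

Heavy atoms from the SMILES: 13 C, 1 Cl, 2 O.
Implicit hydrogens by atom environment:
  5 × C (aromatic): 1 H each → 5
  2 × C: 3 H each → 6
  2 × C: 2 H each → 4
  2 × C: no H
  1 × C: 1 H
  1 × C (aromatic): no H
  1 × Cl: no H
  1 × O: 1 H
  1 × O: no H
  Total hydrogens = 17.
Molecular formula: C13H17ClO2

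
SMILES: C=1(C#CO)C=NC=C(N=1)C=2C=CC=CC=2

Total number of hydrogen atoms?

Hydrogens are implicit in SMILES; fill each atom to its normal valence:
  7 × C (aromatic): 1 H each → 7
  3 × C (aromatic): no H
  2 × C: no H
  2 × N (aromatic): no H
  1 × O: 1 H
  Total hydrogens = 8.

8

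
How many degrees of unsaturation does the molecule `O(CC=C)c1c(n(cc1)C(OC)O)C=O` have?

5

Molecular formula from the SMILES: C10H13NO4.
DoU = (2C + 2 + N − H − X)/2 = (2·10 + 2 + 1 − 13 − 0)/2 = 10/2 = 5.
(Structurally: 1 ring(s) + 4 π bond(s) = 5.)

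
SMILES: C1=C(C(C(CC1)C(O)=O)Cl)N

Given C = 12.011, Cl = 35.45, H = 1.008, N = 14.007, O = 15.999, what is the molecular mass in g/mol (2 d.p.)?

175.61

Molecular formula: C7H10ClNO2.
M = 7×12.011 + 1×35.45 + 10×1.008 + 1×14.007 + 2×15.999 = 175.61 g/mol.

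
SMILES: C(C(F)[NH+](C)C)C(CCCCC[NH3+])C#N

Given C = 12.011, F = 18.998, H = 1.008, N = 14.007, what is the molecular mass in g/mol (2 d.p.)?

Molecular formula: [C11H24FN3]2+.
M = 11×12.011 + 1×18.998 + 24×1.008 + 3×14.007 = 217.33 g/mol.

217.33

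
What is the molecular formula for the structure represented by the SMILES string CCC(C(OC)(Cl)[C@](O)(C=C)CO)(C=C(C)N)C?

C13H24ClNO3

Heavy atoms from the SMILES: 13 C, 1 Cl, 1 N, 3 O.
Implicit hydrogens by atom environment:
  4 × C: 3 H each → 12
  4 × C: no H
  3 × C: 2 H each → 6
  2 × C: 1 H each → 2
  2 × O: 1 H each → 2
  1 × Cl: no H
  1 × N: 2 H
  1 × O: no H
  Total hydrogens = 24.
Molecular formula: C13H24ClNO3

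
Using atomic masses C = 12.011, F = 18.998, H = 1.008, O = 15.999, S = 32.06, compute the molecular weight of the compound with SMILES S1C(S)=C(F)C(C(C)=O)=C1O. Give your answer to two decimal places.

192.22

Molecular formula: C6H5FO2S2.
M = 6×12.011 + 1×18.998 + 5×1.008 + 2×15.999 + 2×32.06 = 192.22 g/mol.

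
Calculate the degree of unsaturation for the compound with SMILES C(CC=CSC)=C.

2

Molecular formula from the SMILES: C6H10S.
DoU = (2C + 2 + N − H − X)/2 = (2·6 + 2 + 0 − 10 − 0)/2 = 4/2 = 2.
(Structurally: 0 ring(s) + 2 π bond(s) = 2.)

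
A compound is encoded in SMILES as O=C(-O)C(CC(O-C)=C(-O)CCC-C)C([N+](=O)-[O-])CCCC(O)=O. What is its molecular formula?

C15H25NO8

Heavy atoms from the SMILES: 15 C, 1 N, 8 O.
Implicit hydrogens by atom environment:
  7 × C: 2 H each → 14
  4 × C: no H
  4 × O: no H
  3 × O: 1 H each → 3
  2 × C: 3 H each → 6
  2 × C: 1 H each → 2
  1 × N (charge +1): no H
  1 × O (charge -1): no H
  Total hydrogens = 25.
Molecular formula: C15H25NO8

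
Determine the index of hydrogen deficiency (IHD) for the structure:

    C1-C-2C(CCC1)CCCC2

2

Molecular formula from the SMILES: C10H18.
DoU = (2C + 2 + N − H − X)/2 = (2·10 + 2 + 0 − 18 − 0)/2 = 4/2 = 2.
(Structurally: 2 ring(s) + 0 π bond(s) = 2.)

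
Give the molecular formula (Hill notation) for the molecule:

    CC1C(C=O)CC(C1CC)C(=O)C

Heavy atoms from the SMILES: 11 C, 2 O.
Implicit hydrogens by atom environment:
  5 × C: 1 H each → 5
  3 × C: 3 H each → 9
  2 × C: 2 H each → 4
  2 × O: no H
  1 × C: no H
  Total hydrogens = 18.
Molecular formula: C11H18O2

C11H18O2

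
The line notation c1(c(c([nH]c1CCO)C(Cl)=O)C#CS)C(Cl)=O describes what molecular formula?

C10H7Cl2NO3S

Heavy atoms from the SMILES: 10 C, 2 Cl, 1 N, 3 O, 1 S.
Implicit hydrogens by atom environment:
  4 × C (aromatic): no H
  4 × C: no H
  2 × C: 2 H each → 4
  2 × Cl: no H
  2 × O: no H
  1 × N (aromatic): 1 H
  1 × O: 1 H
  1 × S: 1 H
  Total hydrogens = 7.
Molecular formula: C10H7Cl2NO3S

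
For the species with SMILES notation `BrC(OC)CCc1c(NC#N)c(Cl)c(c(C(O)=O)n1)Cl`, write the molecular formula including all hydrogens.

Heavy atoms from the SMILES: 1 Br, 11 C, 2 Cl, 3 N, 3 O.
Implicit hydrogens by atom environment:
  5 × C (aromatic): no H
  2 × C: 2 H each → 4
  2 × C: no H
  2 × Cl: no H
  2 × O: no H
  1 × Br: no H
  1 × C: 3 H
  1 × C: 1 H
  1 × N: 1 H
  1 × N (aromatic): no H
  1 × N: no H
  1 × O: 1 H
  Total hydrogens = 10.
Molecular formula: C11H10BrCl2N3O3

C11H10BrCl2N3O3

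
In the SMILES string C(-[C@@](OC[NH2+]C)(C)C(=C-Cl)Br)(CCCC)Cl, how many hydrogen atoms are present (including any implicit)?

21

Hydrogens are implicit in SMILES; fill each atom to its normal valence:
  4 × C: 2 H each → 8
  3 × C: 3 H each → 9
  2 × C: 1 H each → 2
  2 × C: no H
  2 × Cl: no H
  1 × Br: no H
  1 × N (charge +1): 2 H
  1 × O: no H
  Total hydrogens = 21.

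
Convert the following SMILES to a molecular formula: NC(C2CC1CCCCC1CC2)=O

C11H19NO

Heavy atoms from the SMILES: 11 C, 1 N, 1 O.
Implicit hydrogens by atom environment:
  7 × C: 2 H each → 14
  3 × C: 1 H each → 3
  1 × C: no H
  1 × N: 2 H
  1 × O: no H
  Total hydrogens = 19.
Molecular formula: C11H19NO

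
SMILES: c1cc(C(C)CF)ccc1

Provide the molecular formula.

C9H11F

Heavy atoms from the SMILES: 9 C, 1 F.
Implicit hydrogens by atom environment:
  5 × C (aromatic): 1 H each → 5
  1 × C: 3 H
  1 × C: 2 H
  1 × C: 1 H
  1 × C (aromatic): no H
  1 × F: no H
  Total hydrogens = 11.
Molecular formula: C9H11F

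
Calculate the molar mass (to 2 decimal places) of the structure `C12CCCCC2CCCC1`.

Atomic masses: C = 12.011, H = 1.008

Molecular formula: C10H18.
M = 10×12.011 + 18×1.008 = 138.25 g/mol.

138.25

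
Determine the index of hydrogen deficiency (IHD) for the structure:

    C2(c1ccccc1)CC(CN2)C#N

7

Molecular formula from the SMILES: C11H12N2.
DoU = (2C + 2 + N − H − X)/2 = (2·11 + 2 + 2 − 12 − 0)/2 = 14/2 = 7.
(Structurally: 2 ring(s) + 5 π bond(s) = 7.)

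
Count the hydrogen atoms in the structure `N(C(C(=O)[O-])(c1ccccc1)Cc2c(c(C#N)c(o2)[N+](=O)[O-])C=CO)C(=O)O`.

12

Hydrogens are implicit in SMILES; fill each atom to its normal valence:
  5 × C (aromatic): 1 H each → 5
  5 × C (aromatic): no H
  4 × C: no H
  3 × O: no H
  2 × C: 1 H each → 2
  2 × O: 1 H each → 2
  2 × O (charge -1): no H
  1 × C: 2 H
  1 × N: 1 H
  1 × N: no H
  1 × N (charge +1): no H
  1 × O (aromatic): no H
  Total hydrogens = 12.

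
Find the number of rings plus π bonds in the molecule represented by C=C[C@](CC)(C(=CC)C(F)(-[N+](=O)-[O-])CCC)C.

Molecular formula from the SMILES: C13H22FNO2.
DoU = (2C + 2 + N − H − X)/2 = (2·13 + 2 + 1 − 22 − 1)/2 = 6/2 = 3.
(Structurally: 0 ring(s) + 3 π bond(s) = 3.)

3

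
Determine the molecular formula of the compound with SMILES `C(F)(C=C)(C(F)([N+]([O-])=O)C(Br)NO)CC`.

C7H11BrF2N2O3

Heavy atoms from the SMILES: 1 Br, 7 C, 2 F, 2 N, 3 O.
Implicit hydrogens by atom environment:
  2 × C: 2 H each → 4
  2 × C: 1 H each → 2
  2 × C: no H
  2 × F: no H
  1 × Br: no H
  1 × C: 3 H
  1 × N: 1 H
  1 × N (charge +1): no H
  1 × O: 1 H
  1 × O: no H
  1 × O (charge -1): no H
  Total hydrogens = 11.
Molecular formula: C7H11BrF2N2O3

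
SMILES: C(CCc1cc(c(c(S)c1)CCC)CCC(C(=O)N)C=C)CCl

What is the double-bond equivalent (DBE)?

Molecular formula from the SMILES: C19H28ClNOS.
DoU = (2C + 2 + N − H − X)/2 = (2·19 + 2 + 1 − 28 − 1)/2 = 12/2 = 6.
(Structurally: 1 ring(s) + 5 π bond(s) = 6.)

6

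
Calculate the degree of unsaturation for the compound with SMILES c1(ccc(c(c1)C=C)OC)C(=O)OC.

Molecular formula from the SMILES: C11H12O3.
DoU = (2C + 2 + N − H − X)/2 = (2·11 + 2 + 0 − 12 − 0)/2 = 12/2 = 6.
(Structurally: 1 ring(s) + 5 π bond(s) = 6.)

6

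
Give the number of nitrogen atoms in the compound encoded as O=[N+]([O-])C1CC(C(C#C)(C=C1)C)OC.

The symbol for nitrogen appears 1 time in the SMILES.

1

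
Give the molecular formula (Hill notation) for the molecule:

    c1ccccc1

C6H6

Heavy atoms from the SMILES: 6 C.
Implicit hydrogens by atom environment:
  6 × C (aromatic): 1 H each → 6
  Total hydrogens = 6.
Molecular formula: C6H6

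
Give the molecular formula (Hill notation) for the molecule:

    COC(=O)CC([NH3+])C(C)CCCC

Heavy atoms from the SMILES: 10 C, 1 N, 2 O.
Implicit hydrogens by atom environment:
  4 × C: 2 H each → 8
  3 × C: 3 H each → 9
  2 × C: 1 H each → 2
  2 × O: no H
  1 × C: no H
  1 × N (charge +1): 3 H
  Total hydrogens = 22.
Net charge +1.
Molecular formula: C10H22NO2+

C10H22NO2+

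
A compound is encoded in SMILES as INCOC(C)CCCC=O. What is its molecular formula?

Heavy atoms from the SMILES: 7 C, 1 I, 1 N, 2 O.
Implicit hydrogens by atom environment:
  4 × C: 2 H each → 8
  2 × C: 1 H each → 2
  2 × O: no H
  1 × C: 3 H
  1 × I: no H
  1 × N: 1 H
  Total hydrogens = 14.
Molecular formula: C7H14INO2

C7H14INO2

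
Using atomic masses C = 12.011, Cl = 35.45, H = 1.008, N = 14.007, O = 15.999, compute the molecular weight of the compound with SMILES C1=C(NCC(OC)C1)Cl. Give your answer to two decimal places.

147.60

Molecular formula: C6H10ClNO.
M = 6×12.011 + 1×35.45 + 10×1.008 + 1×14.007 + 1×15.999 = 147.60 g/mol.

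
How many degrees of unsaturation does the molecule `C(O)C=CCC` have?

Molecular formula from the SMILES: C5H10O.
DoU = (2C + 2 + N − H − X)/2 = (2·5 + 2 + 0 − 10 − 0)/2 = 2/2 = 1.
(Structurally: 0 ring(s) + 1 π bond(s) = 1.)

1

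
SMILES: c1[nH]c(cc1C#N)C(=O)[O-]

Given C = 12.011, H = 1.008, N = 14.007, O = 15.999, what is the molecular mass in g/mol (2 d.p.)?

135.10

Molecular formula: C6H3N2O2-.
M = 6×12.011 + 3×1.008 + 2×14.007 + 2×15.999 = 135.10 g/mol.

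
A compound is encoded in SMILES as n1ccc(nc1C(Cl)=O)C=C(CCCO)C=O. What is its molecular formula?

Heavy atoms from the SMILES: 11 C, 1 Cl, 2 N, 3 O.
Implicit hydrogens by atom environment:
  3 × C: 2 H each → 6
  2 × C (aromatic): 1 H each → 2
  2 × C: 1 H each → 2
  2 × C (aromatic): no H
  2 × C: no H
  2 × N (aromatic): no H
  2 × O: no H
  1 × Cl: no H
  1 × O: 1 H
  Total hydrogens = 11.
Molecular formula: C11H11ClN2O3

C11H11ClN2O3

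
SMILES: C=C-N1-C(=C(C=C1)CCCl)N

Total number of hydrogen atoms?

11

Hydrogens are implicit in SMILES; fill each atom to its normal valence:
  3 × C: 2 H each → 6
  2 × C (aromatic): 1 H each → 2
  2 × C (aromatic): no H
  1 × C: 1 H
  1 × Cl: no H
  1 × N: 2 H
  1 × N (aromatic): no H
  Total hydrogens = 11.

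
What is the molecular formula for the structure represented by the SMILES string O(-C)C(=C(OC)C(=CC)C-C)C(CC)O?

Heavy atoms from the SMILES: 12 C, 3 O.
Implicit hydrogens by atom environment:
  5 × C: 3 H each → 15
  3 × C: no H
  2 × C: 2 H each → 4
  2 × C: 1 H each → 2
  2 × O: no H
  1 × O: 1 H
  Total hydrogens = 22.
Molecular formula: C12H22O3

C12H22O3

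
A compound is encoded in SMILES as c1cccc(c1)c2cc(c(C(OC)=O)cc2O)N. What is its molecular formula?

C14H13NO3

Heavy atoms from the SMILES: 14 C, 1 N, 3 O.
Implicit hydrogens by atom environment:
  7 × C (aromatic): 1 H each → 7
  5 × C (aromatic): no H
  2 × O: no H
  1 × C: 3 H
  1 × C: no H
  1 × N: 2 H
  1 × O: 1 H
  Total hydrogens = 13.
Molecular formula: C14H13NO3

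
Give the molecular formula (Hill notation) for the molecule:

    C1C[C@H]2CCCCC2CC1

C10H18

Heavy atoms from the SMILES: 10 C.
Implicit hydrogens by atom environment:
  8 × C: 2 H each → 16
  2 × C: 1 H each → 2
  Total hydrogens = 18.
Molecular formula: C10H18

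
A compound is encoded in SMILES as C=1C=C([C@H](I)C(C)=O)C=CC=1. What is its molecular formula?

C9H9IO

Heavy atoms from the SMILES: 9 C, 1 I, 1 O.
Implicit hydrogens by atom environment:
  5 × C (aromatic): 1 H each → 5
  1 × C: 3 H
  1 × C: 1 H
  1 × C (aromatic): no H
  1 × C: no H
  1 × I: no H
  1 × O: no H
  Total hydrogens = 9.
Molecular formula: C9H9IO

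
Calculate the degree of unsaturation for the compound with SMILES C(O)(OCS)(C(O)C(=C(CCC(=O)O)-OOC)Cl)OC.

2

Molecular formula from the SMILES: C10H17ClO8S.
DoU = (2C + 2 + N − H − X)/2 = (2·10 + 2 + 0 − 17 − 1)/2 = 4/2 = 2.
(Structurally: 0 ring(s) + 2 π bond(s) = 2.)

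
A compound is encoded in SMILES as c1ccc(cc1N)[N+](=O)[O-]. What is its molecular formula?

C6H6N2O2

Heavy atoms from the SMILES: 6 C, 2 N, 2 O.
Implicit hydrogens by atom environment:
  4 × C (aromatic): 1 H each → 4
  2 × C (aromatic): no H
  1 × N: 2 H
  1 × N (charge +1): no H
  1 × O: no H
  1 × O (charge -1): no H
  Total hydrogens = 6.
Molecular formula: C6H6N2O2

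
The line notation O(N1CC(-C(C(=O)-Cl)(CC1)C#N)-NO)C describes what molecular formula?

C8H12ClN3O3

Heavy atoms from the SMILES: 8 C, 1 Cl, 3 N, 3 O.
Implicit hydrogens by atom environment:
  3 × C: 2 H each → 6
  3 × C: no H
  2 × N: no H
  2 × O: no H
  1 × C: 3 H
  1 × C: 1 H
  1 × Cl: no H
  1 × N: 1 H
  1 × O: 1 H
  Total hydrogens = 12.
Molecular formula: C8H12ClN3O3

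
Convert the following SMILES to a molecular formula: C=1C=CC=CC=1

Heavy atoms from the SMILES: 6 C.
Implicit hydrogens by atom environment:
  6 × C (aromatic): 1 H each → 6
  Total hydrogens = 6.
Molecular formula: C6H6

C6H6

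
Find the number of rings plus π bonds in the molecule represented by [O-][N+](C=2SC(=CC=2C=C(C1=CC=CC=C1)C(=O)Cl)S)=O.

Molecular formula from the SMILES: C13H8ClNO3S2.
DoU = (2C + 2 + N − H − X)/2 = (2·13 + 2 + 1 − 8 − 1)/2 = 20/2 = 10.
(Structurally: 2 ring(s) + 8 π bond(s) = 10.)

10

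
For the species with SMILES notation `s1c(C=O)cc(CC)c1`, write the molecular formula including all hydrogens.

Heavy atoms from the SMILES: 7 C, 1 O, 1 S.
Implicit hydrogens by atom environment:
  2 × C (aromatic): 1 H each → 2
  2 × C (aromatic): no H
  1 × C: 3 H
  1 × C: 2 H
  1 × C: 1 H
  1 × O: no H
  1 × S (aromatic): no H
  Total hydrogens = 8.
Molecular formula: C7H8OS

C7H8OS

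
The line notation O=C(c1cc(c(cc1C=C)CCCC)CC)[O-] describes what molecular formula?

C15H19O2-

Heavy atoms from the SMILES: 15 C, 2 O.
Implicit hydrogens by atom environment:
  5 × C: 2 H each → 10
  4 × C (aromatic): no H
  2 × C: 3 H each → 6
  2 × C (aromatic): 1 H each → 2
  1 × C: 1 H
  1 × C: no H
  1 × O: no H
  1 × O (charge -1): no H
  Total hydrogens = 19.
Net charge -1.
Molecular formula: C15H19O2-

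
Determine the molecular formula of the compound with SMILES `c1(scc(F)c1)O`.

Heavy atoms from the SMILES: 4 C, 1 F, 1 O, 1 S.
Implicit hydrogens by atom environment:
  2 × C (aromatic): 1 H each → 2
  2 × C (aromatic): no H
  1 × F: no H
  1 × O: 1 H
  1 × S (aromatic): no H
  Total hydrogens = 3.
Molecular formula: C4H3FOS

C4H3FOS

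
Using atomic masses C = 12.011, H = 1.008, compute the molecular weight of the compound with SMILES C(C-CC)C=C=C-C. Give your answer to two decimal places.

110.20

Molecular formula: C8H14.
M = 8×12.011 + 14×1.008 = 110.20 g/mol.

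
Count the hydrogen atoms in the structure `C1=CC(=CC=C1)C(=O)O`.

Hydrogens are implicit in SMILES; fill each atom to its normal valence:
  5 × C (aromatic): 1 H each → 5
  1 × C (aromatic): no H
  1 × C: no H
  1 × O: 1 H
  1 × O: no H
  Total hydrogens = 6.

6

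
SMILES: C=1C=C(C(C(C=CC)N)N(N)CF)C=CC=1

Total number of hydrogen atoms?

18

Hydrogens are implicit in SMILES; fill each atom to its normal valence:
  5 × C (aromatic): 1 H each → 5
  4 × C: 1 H each → 4
  2 × N: 2 H each → 4
  1 × C: 3 H
  1 × C: 2 H
  1 × C (aromatic): no H
  1 × F: no H
  1 × N: no H
  Total hydrogens = 18.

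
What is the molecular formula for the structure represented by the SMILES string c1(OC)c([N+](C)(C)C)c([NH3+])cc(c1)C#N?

[C11H17N3O]2+

Heavy atoms from the SMILES: 11 C, 3 N, 1 O.
Implicit hydrogens by atom environment:
  4 × C: 3 H each → 12
  4 × C (aromatic): no H
  2 × C (aromatic): 1 H each → 2
  1 × C: no H
  1 × N (charge +1): 3 H
  1 × N: no H
  1 × N (charge +1): no H
  1 × O: no H
  Total hydrogens = 17.
Net charge +2.
Molecular formula: [C11H17N3O]2+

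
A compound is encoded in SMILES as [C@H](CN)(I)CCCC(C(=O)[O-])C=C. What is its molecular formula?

C9H15INO2-

Heavy atoms from the SMILES: 9 C, 1 I, 1 N, 2 O.
Implicit hydrogens by atom environment:
  5 × C: 2 H each → 10
  3 × C: 1 H each → 3
  1 × C: no H
  1 × I: no H
  1 × N: 2 H
  1 × O: no H
  1 × O (charge -1): no H
  Total hydrogens = 15.
Net charge -1.
Molecular formula: C9H15INO2-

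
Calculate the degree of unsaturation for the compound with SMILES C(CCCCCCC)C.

Molecular formula from the SMILES: C9H20.
DoU = (2C + 2 + N − H − X)/2 = (2·9 + 2 + 0 − 20 − 0)/2 = 0/2 = 0.
(Structurally: 0 ring(s) + 0 π bond(s) = 0.)

0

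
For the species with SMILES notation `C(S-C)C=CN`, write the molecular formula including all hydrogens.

Heavy atoms from the SMILES: 4 C, 1 N, 1 S.
Implicit hydrogens by atom environment:
  2 × C: 1 H each → 2
  1 × C: 3 H
  1 × C: 2 H
  1 × N: 2 H
  1 × S: no H
  Total hydrogens = 9.
Molecular formula: C4H9NS

C4H9NS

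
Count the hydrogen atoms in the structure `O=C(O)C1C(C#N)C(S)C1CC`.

Hydrogens are implicit in SMILES; fill each atom to its normal valence:
  4 × C: 1 H each → 4
  2 × C: no H
  1 × C: 3 H
  1 × C: 2 H
  1 × N: no H
  1 × O: 1 H
  1 × O: no H
  1 × S: 1 H
  Total hydrogens = 11.

11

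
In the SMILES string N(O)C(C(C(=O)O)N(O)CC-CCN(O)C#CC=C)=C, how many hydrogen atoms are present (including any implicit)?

19

Hydrogens are implicit in SMILES; fill each atom to its normal valence:
  6 × C: 2 H each → 12
  4 × C: no H
  4 × O: 1 H each → 4
  2 × C: 1 H each → 2
  2 × N: no H
  1 × N: 1 H
  1 × O: no H
  Total hydrogens = 19.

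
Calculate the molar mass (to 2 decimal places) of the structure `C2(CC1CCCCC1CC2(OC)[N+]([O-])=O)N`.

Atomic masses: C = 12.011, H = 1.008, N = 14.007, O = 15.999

228.29

Molecular formula: C11H20N2O3.
M = 11×12.011 + 20×1.008 + 2×14.007 + 3×15.999 = 228.29 g/mol.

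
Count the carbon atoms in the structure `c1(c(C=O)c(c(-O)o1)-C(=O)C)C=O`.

8

The symbol for carbon appears 8 times in the SMILES. Lowercase c denotes aromatic carbon and counts toward C.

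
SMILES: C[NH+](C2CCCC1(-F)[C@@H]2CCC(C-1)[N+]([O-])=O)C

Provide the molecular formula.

Heavy atoms from the SMILES: 12 C, 1 F, 2 N, 2 O.
Implicit hydrogens by atom environment:
  6 × C: 2 H each → 12
  3 × C: 1 H each → 3
  2 × C: 3 H each → 6
  1 × C: no H
  1 × F: no H
  1 × N (charge +1): 1 H
  1 × N (charge +1): no H
  1 × O: no H
  1 × O (charge -1): no H
  Total hydrogens = 22.
Net charge +1.
Molecular formula: C12H22FN2O2+

C12H22FN2O2+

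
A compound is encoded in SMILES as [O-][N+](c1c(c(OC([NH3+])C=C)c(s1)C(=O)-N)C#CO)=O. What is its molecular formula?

C10H10N3O5S+

Heavy atoms from the SMILES: 10 C, 3 N, 5 O, 1 S.
Implicit hydrogens by atom environment:
  4 × C (aromatic): no H
  3 × C: no H
  3 × O: no H
  2 × C: 1 H each → 2
  1 × C: 2 H
  1 × N (charge +1): 3 H
  1 × N: 2 H
  1 × N (charge +1): no H
  1 × O: 1 H
  1 × O (charge -1): no H
  1 × S (aromatic): no H
  Total hydrogens = 10.
Net charge +1.
Molecular formula: C10H10N3O5S+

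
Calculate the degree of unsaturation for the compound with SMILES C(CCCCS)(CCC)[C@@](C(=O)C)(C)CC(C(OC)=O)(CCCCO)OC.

2

Molecular formula from the SMILES: C21H40O5S.
DoU = (2C + 2 + N − H − X)/2 = (2·21 + 2 + 0 − 40 − 0)/2 = 4/2 = 2.
(Structurally: 0 ring(s) + 2 π bond(s) = 2.)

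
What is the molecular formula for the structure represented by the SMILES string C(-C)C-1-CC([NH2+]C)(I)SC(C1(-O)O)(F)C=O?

C9H16FINO3S+

Heavy atoms from the SMILES: 9 C, 1 F, 1 I, 1 N, 3 O, 1 S.
Implicit hydrogens by atom environment:
  3 × C: no H
  2 × C: 3 H each → 6
  2 × C: 2 H each → 4
  2 × C: 1 H each → 2
  2 × O: 1 H each → 2
  1 × F: no H
  1 × I: no H
  1 × N (charge +1): 2 H
  1 × O: no H
  1 × S: no H
  Total hydrogens = 16.
Net charge +1.
Molecular formula: C9H16FINO3S+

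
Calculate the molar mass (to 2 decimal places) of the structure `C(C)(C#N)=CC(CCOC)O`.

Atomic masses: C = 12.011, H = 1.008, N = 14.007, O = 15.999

155.20

Molecular formula: C8H13NO2.
M = 8×12.011 + 13×1.008 + 1×14.007 + 2×15.999 = 155.20 g/mol.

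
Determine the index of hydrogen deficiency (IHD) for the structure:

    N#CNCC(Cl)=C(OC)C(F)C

3

Molecular formula from the SMILES: C7H10ClFN2O.
DoU = (2C + 2 + N − H − X)/2 = (2·7 + 2 + 2 − 10 − 2)/2 = 6/2 = 3.
(Structurally: 0 ring(s) + 3 π bond(s) = 3.)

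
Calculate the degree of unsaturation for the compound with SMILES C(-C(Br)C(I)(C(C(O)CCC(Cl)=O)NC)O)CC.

Molecular formula from the SMILES: C11H20BrClINO3.
DoU = (2C + 2 + N − H − X)/2 = (2·11 + 2 + 1 − 20 − 3)/2 = 2/2 = 1.
(Structurally: 0 ring(s) + 1 π bond(s) = 1.)

1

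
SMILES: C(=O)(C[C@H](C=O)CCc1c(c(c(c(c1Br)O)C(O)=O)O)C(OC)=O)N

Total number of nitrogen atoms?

1

The symbol for nitrogen appears 1 time in the SMILES.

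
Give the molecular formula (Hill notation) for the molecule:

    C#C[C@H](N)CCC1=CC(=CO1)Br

C9H10BrNO

Heavy atoms from the SMILES: 1 Br, 9 C, 1 N, 1 O.
Implicit hydrogens by atom environment:
  2 × C: 2 H each → 4
  2 × C (aromatic): 1 H each → 2
  2 × C: 1 H each → 2
  2 × C (aromatic): no H
  1 × Br: no H
  1 × C: no H
  1 × N: 2 H
  1 × O (aromatic): no H
  Total hydrogens = 10.
Molecular formula: C9H10BrNO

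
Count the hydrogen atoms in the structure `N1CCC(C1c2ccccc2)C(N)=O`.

Hydrogens are implicit in SMILES; fill each atom to its normal valence:
  5 × C (aromatic): 1 H each → 5
  2 × C: 2 H each → 4
  2 × C: 1 H each → 2
  1 × C: no H
  1 × C (aromatic): no H
  1 × N: 2 H
  1 × N: 1 H
  1 × O: no H
  Total hydrogens = 14.

14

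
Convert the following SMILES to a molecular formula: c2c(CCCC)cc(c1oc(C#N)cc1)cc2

Heavy atoms from the SMILES: 15 C, 1 N, 1 O.
Implicit hydrogens by atom environment:
  6 × C (aromatic): 1 H each → 6
  4 × C (aromatic): no H
  3 × C: 2 H each → 6
  1 × C: 3 H
  1 × C: no H
  1 × N: no H
  1 × O (aromatic): no H
  Total hydrogens = 15.
Molecular formula: C15H15NO

C15H15NO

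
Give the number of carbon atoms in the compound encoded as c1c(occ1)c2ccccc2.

The symbol for carbon appears 10 times in the SMILES. Lowercase c denotes aromatic carbon and counts toward C.

10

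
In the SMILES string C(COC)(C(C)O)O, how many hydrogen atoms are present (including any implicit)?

12

Hydrogens are implicit in SMILES; fill each atom to its normal valence:
  2 × C: 3 H each → 6
  2 × C: 1 H each → 2
  2 × O: 1 H each → 2
  1 × C: 2 H
  1 × O: no H
  Total hydrogens = 12.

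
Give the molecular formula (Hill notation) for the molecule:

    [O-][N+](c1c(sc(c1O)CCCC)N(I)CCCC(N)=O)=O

Heavy atoms from the SMILES: 12 C, 1 I, 3 N, 4 O, 1 S.
Implicit hydrogens by atom environment:
  6 × C: 2 H each → 12
  4 × C (aromatic): no H
  2 × O: no H
  1 × C: 3 H
  1 × C: no H
  1 × I: no H
  1 × N: 2 H
  1 × N (charge +1): no H
  1 × N: no H
  1 × O: 1 H
  1 × O (charge -1): no H
  1 × S (aromatic): no H
  Total hydrogens = 18.
Molecular formula: C12H18IN3O4S

C12H18IN3O4S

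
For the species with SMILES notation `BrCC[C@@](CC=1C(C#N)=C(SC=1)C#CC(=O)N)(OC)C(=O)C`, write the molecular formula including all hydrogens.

C15H15BrN2O3S

Heavy atoms from the SMILES: 1 Br, 15 C, 2 N, 3 O, 1 S.
Implicit hydrogens by atom environment:
  6 × C: no H
  3 × C: 2 H each → 6
  3 × C (aromatic): no H
  3 × O: no H
  2 × C: 3 H each → 6
  1 × Br: no H
  1 × C (aromatic): 1 H
  1 × N: 2 H
  1 × N: no H
  1 × S (aromatic): no H
  Total hydrogens = 15.
Molecular formula: C15H15BrN2O3S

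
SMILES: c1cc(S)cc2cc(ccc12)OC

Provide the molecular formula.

C11H10OS

Heavy atoms from the SMILES: 11 C, 1 O, 1 S.
Implicit hydrogens by atom environment:
  6 × C (aromatic): 1 H each → 6
  4 × C (aromatic): no H
  1 × C: 3 H
  1 × O: no H
  1 × S: 1 H
  Total hydrogens = 10.
Molecular formula: C11H10OS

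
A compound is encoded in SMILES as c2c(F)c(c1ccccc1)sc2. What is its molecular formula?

Heavy atoms from the SMILES: 10 C, 1 F, 1 S.
Implicit hydrogens by atom environment:
  7 × C (aromatic): 1 H each → 7
  3 × C (aromatic): no H
  1 × F: no H
  1 × S (aromatic): no H
  Total hydrogens = 7.
Molecular formula: C10H7FS

C10H7FS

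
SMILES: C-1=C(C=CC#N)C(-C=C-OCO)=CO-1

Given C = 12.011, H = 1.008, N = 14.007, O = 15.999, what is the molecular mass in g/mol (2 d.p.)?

191.19

Molecular formula: C10H9NO3.
M = 10×12.011 + 9×1.008 + 1×14.007 + 3×15.999 = 191.19 g/mol.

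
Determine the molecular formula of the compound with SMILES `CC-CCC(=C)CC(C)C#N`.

Heavy atoms from the SMILES: 10 C, 1 N.
Implicit hydrogens by atom environment:
  5 × C: 2 H each → 10
  2 × C: 3 H each → 6
  2 × C: no H
  1 × C: 1 H
  1 × N: no H
  Total hydrogens = 17.
Molecular formula: C10H17N

C10H17N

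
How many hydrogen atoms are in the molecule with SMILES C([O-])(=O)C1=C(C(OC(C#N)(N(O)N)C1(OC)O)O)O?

Hydrogens are implicit in SMILES; fill each atom to its normal valence:
  6 × C: no H
  4 × O: 1 H each → 4
  3 × O: no H
  2 × N: no H
  1 × C: 3 H
  1 × C: 1 H
  1 × N: 2 H
  1 × O (charge -1): no H
  Total hydrogens = 10.

10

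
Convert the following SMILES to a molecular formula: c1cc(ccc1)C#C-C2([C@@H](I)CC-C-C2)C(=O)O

C15H15IO2

Heavy atoms from the SMILES: 15 C, 1 I, 2 O.
Implicit hydrogens by atom environment:
  5 × C (aromatic): 1 H each → 5
  4 × C: 2 H each → 8
  4 × C: no H
  1 × C: 1 H
  1 × C (aromatic): no H
  1 × I: no H
  1 × O: 1 H
  1 × O: no H
  Total hydrogens = 15.
Molecular formula: C15H15IO2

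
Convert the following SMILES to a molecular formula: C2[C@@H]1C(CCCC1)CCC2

C10H18

Heavy atoms from the SMILES: 10 C.
Implicit hydrogens by atom environment:
  8 × C: 2 H each → 16
  2 × C: 1 H each → 2
  Total hydrogens = 18.
Molecular formula: C10H18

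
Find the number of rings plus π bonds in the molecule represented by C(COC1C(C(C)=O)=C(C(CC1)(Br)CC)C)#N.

5

Molecular formula from the SMILES: C13H18BrNO2.
DoU = (2C + 2 + N − H − X)/2 = (2·13 + 2 + 1 − 18 − 1)/2 = 10/2 = 5.
(Structurally: 1 ring(s) + 4 π bond(s) = 5.)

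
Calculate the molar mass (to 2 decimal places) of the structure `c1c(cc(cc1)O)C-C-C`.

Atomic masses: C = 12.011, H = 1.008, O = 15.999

Molecular formula: C9H12O.
M = 9×12.011 + 12×1.008 + 1×15.999 = 136.19 g/mol.

136.19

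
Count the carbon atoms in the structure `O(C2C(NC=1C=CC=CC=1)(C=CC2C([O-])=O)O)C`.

The symbol for carbon appears 13 times in the SMILES.

13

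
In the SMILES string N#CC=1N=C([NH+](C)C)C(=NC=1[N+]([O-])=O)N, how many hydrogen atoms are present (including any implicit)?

9

Hydrogens are implicit in SMILES; fill each atom to its normal valence:
  4 × C (aromatic): no H
  2 × C: 3 H each → 6
  2 × N (aromatic): no H
  1 × C: no H
  1 × N: 2 H
  1 × N (charge +1): 1 H
  1 × N: no H
  1 × N (charge +1): no H
  1 × O: no H
  1 × O (charge -1): no H
  Total hydrogens = 9.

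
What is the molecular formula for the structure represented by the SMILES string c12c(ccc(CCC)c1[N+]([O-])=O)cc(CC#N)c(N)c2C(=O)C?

Heavy atoms from the SMILES: 17 C, 3 N, 3 O.
Implicit hydrogens by atom environment:
  7 × C (aromatic): no H
  3 × C: 2 H each → 6
  3 × C (aromatic): 1 H each → 3
  2 × C: 3 H each → 6
  2 × C: no H
  2 × O: no H
  1 × N: 2 H
  1 × N (charge +1): no H
  1 × N: no H
  1 × O (charge -1): no H
  Total hydrogens = 17.
Molecular formula: C17H17N3O3

C17H17N3O3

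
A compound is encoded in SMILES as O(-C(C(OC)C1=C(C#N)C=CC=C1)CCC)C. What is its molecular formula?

C14H19NO2

Heavy atoms from the SMILES: 14 C, 1 N, 2 O.
Implicit hydrogens by atom environment:
  4 × C (aromatic): 1 H each → 4
  3 × C: 3 H each → 9
  2 × C: 2 H each → 4
  2 × C: 1 H each → 2
  2 × C (aromatic): no H
  2 × O: no H
  1 × C: no H
  1 × N: no H
  Total hydrogens = 19.
Molecular formula: C14H19NO2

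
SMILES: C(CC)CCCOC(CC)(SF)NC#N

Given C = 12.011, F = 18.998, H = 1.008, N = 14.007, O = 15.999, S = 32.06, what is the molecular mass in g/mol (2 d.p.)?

Molecular formula: C10H19FN2OS.
M = 10×12.011 + 1×18.998 + 19×1.008 + 2×14.007 + 1×15.999 + 1×32.06 = 234.33 g/mol.

234.33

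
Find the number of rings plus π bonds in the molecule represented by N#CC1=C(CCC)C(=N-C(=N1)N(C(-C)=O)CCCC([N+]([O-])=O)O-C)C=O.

Molecular formula from the SMILES: C16H21N5O5.
DoU = (2C + 2 + N − H − X)/2 = (2·16 + 2 + 5 − 21 − 0)/2 = 18/2 = 9.
(Structurally: 1 ring(s) + 8 π bond(s) = 9.)

9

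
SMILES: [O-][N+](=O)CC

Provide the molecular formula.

Heavy atoms from the SMILES: 2 C, 1 N, 2 O.
Implicit hydrogens by atom environment:
  1 × C: 3 H
  1 × C: 2 H
  1 × N (charge +1): no H
  1 × O: no H
  1 × O (charge -1): no H
  Total hydrogens = 5.
Molecular formula: C2H5NO2

C2H5NO2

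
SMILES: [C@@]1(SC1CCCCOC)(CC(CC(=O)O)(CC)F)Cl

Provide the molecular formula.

C13H22ClFO3S

Heavy atoms from the SMILES: 13 C, 1 Cl, 1 F, 3 O, 1 S.
Implicit hydrogens by atom environment:
  7 × C: 2 H each → 14
  3 × C: no H
  2 × C: 3 H each → 6
  2 × O: no H
  1 × C: 1 H
  1 × Cl: no H
  1 × F: no H
  1 × O: 1 H
  1 × S: no H
  Total hydrogens = 22.
Molecular formula: C13H22ClFO3S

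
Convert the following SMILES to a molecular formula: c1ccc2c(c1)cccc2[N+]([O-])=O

Heavy atoms from the SMILES: 10 C, 1 N, 2 O.
Implicit hydrogens by atom environment:
  7 × C (aromatic): 1 H each → 7
  3 × C (aromatic): no H
  1 × N (charge +1): no H
  1 × O: no H
  1 × O (charge -1): no H
  Total hydrogens = 7.
Molecular formula: C10H7NO2

C10H7NO2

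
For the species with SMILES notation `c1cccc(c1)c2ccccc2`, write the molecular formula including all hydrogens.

Heavy atoms from the SMILES: 12 C.
Implicit hydrogens by atom environment:
  10 × C (aromatic): 1 H each → 10
  2 × C (aromatic): no H
  Total hydrogens = 10.
Molecular formula: C12H10

C12H10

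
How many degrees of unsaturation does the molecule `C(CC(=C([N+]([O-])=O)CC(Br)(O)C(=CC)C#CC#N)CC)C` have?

7

Molecular formula from the SMILES: C15H19BrN2O3.
DoU = (2C + 2 + N − H − X)/2 = (2·15 + 2 + 2 − 19 − 1)/2 = 14/2 = 7.
(Structurally: 0 ring(s) + 7 π bond(s) = 7.)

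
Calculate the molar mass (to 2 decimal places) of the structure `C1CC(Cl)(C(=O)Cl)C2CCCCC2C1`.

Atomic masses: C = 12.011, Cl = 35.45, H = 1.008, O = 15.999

Molecular formula: C11H16Cl2O.
M = 11×12.011 + 2×35.45 + 16×1.008 + 1×15.999 = 235.15 g/mol.

235.15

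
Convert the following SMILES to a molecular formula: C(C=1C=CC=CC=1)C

C8H10

Heavy atoms from the SMILES: 8 C.
Implicit hydrogens by atom environment:
  5 × C (aromatic): 1 H each → 5
  1 × C: 3 H
  1 × C: 2 H
  1 × C (aromatic): no H
  Total hydrogens = 10.
Molecular formula: C8H10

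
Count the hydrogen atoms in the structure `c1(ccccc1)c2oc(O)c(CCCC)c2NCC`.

21

Hydrogens are implicit in SMILES; fill each atom to its normal valence:
  5 × C (aromatic): 1 H each → 5
  5 × C (aromatic): no H
  4 × C: 2 H each → 8
  2 × C: 3 H each → 6
  1 × N: 1 H
  1 × O: 1 H
  1 × O (aromatic): no H
  Total hydrogens = 21.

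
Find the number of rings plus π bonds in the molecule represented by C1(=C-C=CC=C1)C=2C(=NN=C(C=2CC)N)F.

8

Molecular formula from the SMILES: C12H12FN3.
DoU = (2C + 2 + N − H − X)/2 = (2·12 + 2 + 3 − 12 − 1)/2 = 16/2 = 8.
(Structurally: 2 ring(s) + 6 π bond(s) = 8.)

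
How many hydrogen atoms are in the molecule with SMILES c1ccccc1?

Hydrogens are implicit in SMILES; fill each atom to its normal valence:
  6 × C (aromatic): 1 H each → 6
  Total hydrogens = 6.

6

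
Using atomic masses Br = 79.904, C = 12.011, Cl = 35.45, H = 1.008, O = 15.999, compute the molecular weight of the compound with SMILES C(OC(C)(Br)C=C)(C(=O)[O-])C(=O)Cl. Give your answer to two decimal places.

270.48

Molecular formula: C7H7BrClO4-.
M = 1×79.904 + 7×12.011 + 1×35.45 + 7×1.008 + 4×15.999 = 270.48 g/mol.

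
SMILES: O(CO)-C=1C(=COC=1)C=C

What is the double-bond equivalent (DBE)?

Molecular formula from the SMILES: C7H8O3.
DoU = (2C + 2 + N − H − X)/2 = (2·7 + 2 + 0 − 8 − 0)/2 = 8/2 = 4.
(Structurally: 1 ring(s) + 3 π bond(s) = 4.)

4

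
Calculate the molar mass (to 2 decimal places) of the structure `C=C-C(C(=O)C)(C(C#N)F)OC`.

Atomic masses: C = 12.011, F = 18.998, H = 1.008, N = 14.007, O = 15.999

171.17

Molecular formula: C8H10FNO2.
M = 8×12.011 + 1×18.998 + 10×1.008 + 1×14.007 + 2×15.999 = 171.17 g/mol.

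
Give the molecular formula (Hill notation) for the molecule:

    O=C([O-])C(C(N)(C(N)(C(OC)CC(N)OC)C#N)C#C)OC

C13H21N4O5-

Heavy atoms from the SMILES: 13 C, 4 N, 5 O.
Implicit hydrogens by atom environment:
  5 × C: no H
  4 × C: 1 H each → 4
  4 × O: no H
  3 × C: 3 H each → 9
  3 × N: 2 H each → 6
  1 × C: 2 H
  1 × N: no H
  1 × O (charge -1): no H
  Total hydrogens = 21.
Net charge -1.
Molecular formula: C13H21N4O5-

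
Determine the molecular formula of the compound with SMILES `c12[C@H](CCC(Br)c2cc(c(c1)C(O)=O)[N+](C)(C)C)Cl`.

Heavy atoms from the SMILES: 1 Br, 14 C, 1 Cl, 1 N, 2 O.
Implicit hydrogens by atom environment:
  4 × C (aromatic): no H
  3 × C: 3 H each → 9
  2 × C: 2 H each → 4
  2 × C (aromatic): 1 H each → 2
  2 × C: 1 H each → 2
  1 × Br: no H
  1 × C: no H
  1 × Cl: no H
  1 × N (charge +1): no H
  1 × O: 1 H
  1 × O: no H
  Total hydrogens = 18.
Net charge +1.
Molecular formula: C14H18BrClNO2+

C14H18BrClNO2+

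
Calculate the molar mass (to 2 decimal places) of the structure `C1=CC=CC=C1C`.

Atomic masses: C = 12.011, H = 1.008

92.14

Molecular formula: C7H8.
M = 7×12.011 + 8×1.008 = 92.14 g/mol.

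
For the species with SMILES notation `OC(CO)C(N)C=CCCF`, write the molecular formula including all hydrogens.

Heavy atoms from the SMILES: 7 C, 1 F, 1 N, 2 O.
Implicit hydrogens by atom environment:
  4 × C: 1 H each → 4
  3 × C: 2 H each → 6
  2 × O: 1 H each → 2
  1 × F: no H
  1 × N: 2 H
  Total hydrogens = 14.
Molecular formula: C7H14FNO2

C7H14FNO2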